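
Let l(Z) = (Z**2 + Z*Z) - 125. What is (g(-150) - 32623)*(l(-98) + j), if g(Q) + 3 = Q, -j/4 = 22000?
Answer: 2258823592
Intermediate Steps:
j = -88000 (j = -4*22000 = -88000)
g(Q) = -3 + Q
l(Z) = -125 + 2*Z**2 (l(Z) = (Z**2 + Z**2) - 125 = 2*Z**2 - 125 = -125 + 2*Z**2)
(g(-150) - 32623)*(l(-98) + j) = ((-3 - 150) - 32623)*((-125 + 2*(-98)**2) - 88000) = (-153 - 32623)*((-125 + 2*9604) - 88000) = -32776*((-125 + 19208) - 88000) = -32776*(19083 - 88000) = -32776*(-68917) = 2258823592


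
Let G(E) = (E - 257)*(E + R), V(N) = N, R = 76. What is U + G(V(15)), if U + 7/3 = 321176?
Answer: 897455/3 ≈ 2.9915e+5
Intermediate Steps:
U = 963521/3 (U = -7/3 + 321176 = 963521/3 ≈ 3.2117e+5)
G(E) = (-257 + E)*(76 + E) (G(E) = (E - 257)*(E + 76) = (-257 + E)*(76 + E))
U + G(V(15)) = 963521/3 + (-19532 + 15² - 181*15) = 963521/3 + (-19532 + 225 - 2715) = 963521/3 - 22022 = 897455/3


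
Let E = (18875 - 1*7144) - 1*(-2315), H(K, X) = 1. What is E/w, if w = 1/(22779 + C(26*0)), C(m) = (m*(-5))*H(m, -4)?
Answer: 319953834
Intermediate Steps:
C(m) = -5*m (C(m) = (m*(-5))*1 = -5*m*1 = -5*m)
E = 14046 (E = (18875 - 7144) + 2315 = 11731 + 2315 = 14046)
w = 1/22779 (w = 1/(22779 - 130*0) = 1/(22779 - 5*0) = 1/(22779 + 0) = 1/22779 ≈ 4.3900e-5)
E/w = 14046/(1/22779) = 14046*22779 = 319953834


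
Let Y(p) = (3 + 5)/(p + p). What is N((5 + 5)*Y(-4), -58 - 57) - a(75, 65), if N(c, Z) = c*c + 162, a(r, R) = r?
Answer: 187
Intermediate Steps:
Y(p) = 4/p (Y(p) = 8/((2*p)) = 8*(1/(2*p)) = 4/p)
N(c, Z) = 162 + c**2 (N(c, Z) = c**2 + 162 = 162 + c**2)
N((5 + 5)*Y(-4), -58 - 57) - a(75, 65) = (162 + ((5 + 5)*(4/(-4)))**2) - 1*75 = (162 + (10*(4*(-1/4)))**2) - 75 = (162 + (10*(-1))**2) - 75 = (162 + (-10)**2) - 75 = (162 + 100) - 75 = 262 - 75 = 187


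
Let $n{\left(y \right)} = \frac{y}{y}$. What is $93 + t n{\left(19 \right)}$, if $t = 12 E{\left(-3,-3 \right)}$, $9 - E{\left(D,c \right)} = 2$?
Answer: $177$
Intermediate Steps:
$n{\left(y \right)} = 1$
$E{\left(D,c \right)} = 7$ ($E{\left(D,c \right)} = 9 - 2 = 7$)
$t = 84$ ($t = 12 \cdot 7 = 84$)
$93 + t n{\left(19 \right)} = 93 + 84 \cdot 1 = 93 + 84 = 177$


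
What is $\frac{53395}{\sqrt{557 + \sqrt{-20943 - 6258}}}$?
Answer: $\frac{53395}{\sqrt{557 + i \sqrt{27201}}} \approx 2192.5 - 317.78 i$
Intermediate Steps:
$\frac{53395}{\sqrt{557 + \sqrt{-20943 - 6258}}} = \frac{53395}{\sqrt{557 + \sqrt{-27201}}} = \frac{53395}{\sqrt{557 + i \sqrt{27201}}}$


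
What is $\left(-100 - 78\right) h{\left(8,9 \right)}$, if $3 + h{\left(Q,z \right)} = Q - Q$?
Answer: $534$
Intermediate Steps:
$h{\left(Q,z \right)} = -3$ ($h{\left(Q,z \right)} = -3 + \left(Q - Q\right) = -3 + 0 = -3$)
$\left(-100 - 78\right) h{\left(8,9 \right)} = \left(-100 - 78\right) \left(-3\right) = \left(-178\right) \left(-3\right) = 534$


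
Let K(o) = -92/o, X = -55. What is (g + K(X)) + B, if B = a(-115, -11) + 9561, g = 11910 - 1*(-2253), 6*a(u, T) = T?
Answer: 7828867/330 ≈ 23724.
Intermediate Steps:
a(u, T) = T/6
g = 14163 (g = 11910 + 2253 = 14163)
B = 57355/6 (B = (⅙)*(-11) + 9561 = -11/6 + 9561 = 57355/6 ≈ 9559.2)
(g + K(X)) + B = (14163 - 92/(-55)) + 57355/6 = (14163 - 92*(-1/55)) + 57355/6 = (14163 + 92/55) + 57355/6 = 779057/55 + 57355/6 = 7828867/330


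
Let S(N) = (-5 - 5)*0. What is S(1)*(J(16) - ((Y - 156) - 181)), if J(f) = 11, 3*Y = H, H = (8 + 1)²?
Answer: 0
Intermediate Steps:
S(N) = 0 (S(N) = -10*0 = 0)
H = 81 (H = 9² = 81)
Y = 27 (Y = (⅓)*81 = 27)
S(1)*(J(16) - ((Y - 156) - 181)) = 0*(11 - ((27 - 156) - 181)) = 0*(11 - (-129 - 181)) = 0*(11 - 1*(-310)) = 0*(11 + 310) = 0*321 = 0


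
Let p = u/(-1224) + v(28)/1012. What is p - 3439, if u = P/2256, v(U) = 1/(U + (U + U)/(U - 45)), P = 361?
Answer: -84089402370359/24451701120 ≈ -3439.0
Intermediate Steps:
v(U) = 1/(U + 2*U/(-45 + U)) (v(U) = 1/(U + (2*U)/(-45 + U)) = 1/(U + 2*U/(-45 + U)))
u = 361/2256 ≈ 0.16002
p = -2218679/24451701120 (p = (361/2256)/(-1224) + ((-45 + 28)/(28*(-43 + 28)))/1012 = (361/2256)*(-1/1224) + ((1/28)*(-17)/(-15))*(1/1012) = -361/2761344 + ((1/28)*(-1/15)*(-17))*(1/1012) = -361/2761344 + (17/420)*(1/1012) = -361/2761344 + 17/425040 = -2218679/24451701120 ≈ -9.0737e-5)
p - 3439 = -2218679/24451701120 - 3439 = -84089402370359/24451701120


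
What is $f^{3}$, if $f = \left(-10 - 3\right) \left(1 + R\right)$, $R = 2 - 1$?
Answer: $-17576$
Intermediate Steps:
$R = 1$ ($R = 2 - 1 = 1$)
$f = -26$ ($f = \left(-10 - 3\right) \left(1 + 1\right) = \left(-13\right) 2 = -26$)
$f^{3} = \left(-26\right)^{3} = -17576$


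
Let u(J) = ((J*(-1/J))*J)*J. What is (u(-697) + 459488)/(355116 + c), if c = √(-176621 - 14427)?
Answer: -2336752059/31526891126 + 26321*I*√47762/63053782252 ≈ -0.074119 + 9.1229e-5*I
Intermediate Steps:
u(J) = -J² (u(J) = (-J)*J = -J²)
c = 2*I*√47762 (c = √(-191048) = 2*I*√47762 ≈ 437.09*I)
(u(-697) + 459488)/(355116 + c) = (-1*(-697)² + 459488)/(355116 + 2*I*√47762) = (-1*485809 + 459488)/(355116 + 2*I*√47762) = (-485809 + 459488)/(355116 + 2*I*√47762) = -26321/(355116 + 2*I*√47762)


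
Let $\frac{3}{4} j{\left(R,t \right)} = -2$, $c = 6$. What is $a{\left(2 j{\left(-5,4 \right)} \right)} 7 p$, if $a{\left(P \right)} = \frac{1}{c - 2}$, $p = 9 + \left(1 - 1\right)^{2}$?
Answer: $\frac{63}{4} \approx 15.75$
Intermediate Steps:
$j{\left(R,t \right)} = - \frac{8}{3}$ ($j{\left(R,t \right)} = \frac{4}{3} \left(-2\right) = - \frac{8}{3}$)
$p = 9$ ($p = 9 + 0^{2} = 9 + 0 = 9$)
$a{\left(P \right)} = \frac{1}{4}$ ($a{\left(P \right)} = \frac{1}{6 - 2} = \frac{1}{4}$)
$a{\left(2 j{\left(-5,4 \right)} \right)} 7 p = \frac{1}{4} \cdot 7 \cdot 9 = \frac{7}{4} \cdot 9 = \frac{63}{4}$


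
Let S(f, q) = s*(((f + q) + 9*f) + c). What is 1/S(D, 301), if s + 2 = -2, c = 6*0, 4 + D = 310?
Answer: -1/13444 ≈ -7.4383e-5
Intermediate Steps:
D = 306 (D = -4 + 310 = 306)
c = 0
s = -4 (s = -2 - 2 = -4)
S(f, q) = -40*f - 4*q (S(f, q) = -4*(((f + q) + 9*f) + 0) = -4*((q + 10*f) + 0) = -4*(q + 10*f) = -40*f - 4*q)
1/S(D, 301) = 1/(-40*306 - 4*301) = 1/(-12240 - 1204) = 1/(-13444) = -1/13444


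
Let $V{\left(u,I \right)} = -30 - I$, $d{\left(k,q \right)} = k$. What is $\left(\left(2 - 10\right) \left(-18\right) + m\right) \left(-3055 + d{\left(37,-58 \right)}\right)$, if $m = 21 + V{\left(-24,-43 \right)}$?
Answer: $-537204$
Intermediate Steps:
$m = 34$ ($m = 21 - -13 = 21 + \left(-30 + 43\right) = 21 + 13 = 34$)
$\left(\left(2 - 10\right) \left(-18\right) + m\right) \left(-3055 + d{\left(37,-58 \right)}\right) = \left(\left(2 - 10\right) \left(-18\right) + 34\right) \left(-3055 + 37\right) = \left(\left(-8\right) \left(-18\right) + 34\right) \left(-3018\right) = \left(144 + 34\right) \left(-3018\right) = 178 \left(-3018\right) = -537204$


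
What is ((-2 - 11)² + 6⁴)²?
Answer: 2146225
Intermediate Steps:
((-2 - 11)² + 6⁴)² = ((-13)² + 1296)² = (169 + 1296)² = 1465² = 2146225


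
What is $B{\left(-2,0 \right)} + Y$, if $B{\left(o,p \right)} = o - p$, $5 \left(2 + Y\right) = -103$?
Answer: $- \frac{123}{5} \approx -24.6$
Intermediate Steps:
$Y = - \frac{113}{5}$ ($Y = -2 + \frac{1}{5} \left(-103\right) = -2 - \frac{103}{5} = - \frac{113}{5} \approx -22.6$)
$B{\left(-2,0 \right)} + Y = \left(-2 - 0\right) - \frac{113}{5} = \left(-2 + 0\right) - \frac{113}{5} = -2 - \frac{113}{5} = - \frac{123}{5}$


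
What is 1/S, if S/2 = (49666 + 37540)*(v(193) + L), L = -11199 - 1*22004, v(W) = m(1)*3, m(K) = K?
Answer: -1/5790478400 ≈ -1.7270e-10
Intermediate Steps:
v(W) = 3 (v(W) = 1*3 = 3)
L = -33203 (L = -11199 - 22004 = -33203)
S = -5790478400 (S = 2*((49666 + 37540)*(3 - 33203)) = 2*(87206*(-33200)) = 2*(-2895239200) = -5790478400)
1/S = 1/(-5790478400) = -1/5790478400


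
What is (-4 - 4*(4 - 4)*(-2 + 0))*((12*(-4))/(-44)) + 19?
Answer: 161/11 ≈ 14.636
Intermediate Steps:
(-4 - 4*(4 - 4)*(-2 + 0))*((12*(-4))/(-44)) + 19 = (-4 - 0*(-2))*(-48*(-1/44)) + 19 = (-4 - 4*0)*(12/11) + 19 = (-4 + 0)*(12/11) + 19 = -4*12/11 + 19 = -48/11 + 19 = 161/11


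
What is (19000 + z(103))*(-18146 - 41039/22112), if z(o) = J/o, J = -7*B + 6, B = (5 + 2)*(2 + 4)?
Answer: -98149992499299/284692 ≈ -3.4476e+8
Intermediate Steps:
B = 42 (B = 7*6 = 42)
J = -288 (J = -7*42 + 6 = -294 + 6 = -288)
z(o) = -288/o
(19000 + z(103))*(-18146 - 41039/22112) = (19000 - 288/103)*(-18146 - 41039/22112) = (1956712/103)*(-401285391/22112) = -98149992499299/284692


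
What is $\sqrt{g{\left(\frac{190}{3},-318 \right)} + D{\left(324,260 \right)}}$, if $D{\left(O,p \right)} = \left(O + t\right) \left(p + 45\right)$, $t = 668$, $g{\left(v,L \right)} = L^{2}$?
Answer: $2 \sqrt{100921} \approx 635.36$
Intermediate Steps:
$D{\left(O,p \right)} = \left(45 + p\right) \left(668 + O\right)$ ($D{\left(O,p \right)} = \left(O + 668\right) \left(p + 45\right) = \left(668 + O\right) \left(45 + p\right) = \left(45 + p\right) \left(668 + O\right)$)
$\sqrt{g{\left(\frac{190}{3},-318 \right)} + D{\left(324,260 \right)}} = \sqrt{\left(-318\right)^{2} + \left(30060 + 45 \cdot 324 + 668 \cdot 260 + 324 \cdot 260\right)} = \sqrt{101124 + \left(30060 + 14580 + 173680 + 84240\right)} = \sqrt{101124 + 302560} = \sqrt{403684} = 2 \sqrt{100921}$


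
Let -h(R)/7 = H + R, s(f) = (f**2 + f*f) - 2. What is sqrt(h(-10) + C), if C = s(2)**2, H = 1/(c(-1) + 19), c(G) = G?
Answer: sqrt(3802)/6 ≈ 10.277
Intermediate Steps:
s(f) = -2 + 2*f**2 (s(f) = (f**2 + f**2) - 2 = 2*f**2 - 2 = -2 + 2*f**2)
H = 1/18 (H = 1/(-1 + 19) = 1/18 ≈ 0.055556)
h(R) = -7/18 - 7*R (h(R) = -7*(1/18 + R) = -7/18 - 7*R)
C = 36 (C = (-2 + 2*2**2)**2 = (-2 + 2*4)**2 = (-2 + 8)**2 = 6**2 = 36)
sqrt(h(-10) + C) = sqrt((-7/18 - 7*(-10)) + 36) = sqrt((-7/18 + 70) + 36) = sqrt(1253/18 + 36) = sqrt(1901/18) = sqrt(3802)/6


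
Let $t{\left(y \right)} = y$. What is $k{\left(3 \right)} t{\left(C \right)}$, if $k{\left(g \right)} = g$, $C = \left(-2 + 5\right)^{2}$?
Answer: $27$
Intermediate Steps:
$C = 9$ ($C = 3^{2} = 9$)
$k{\left(3 \right)} t{\left(C \right)} = 3 \cdot 9 = 27$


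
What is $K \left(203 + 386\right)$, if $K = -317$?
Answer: $-186713$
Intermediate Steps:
$K \left(203 + 386\right) = - 317 \left(203 + 386\right) = \left(-317\right) 589 = -186713$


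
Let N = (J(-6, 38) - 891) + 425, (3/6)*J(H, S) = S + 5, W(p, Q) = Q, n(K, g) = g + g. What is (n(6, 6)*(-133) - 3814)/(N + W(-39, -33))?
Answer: 5410/413 ≈ 13.099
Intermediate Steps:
n(K, g) = 2*g
J(H, S) = 10 + 2*S (J(H, S) = 2*(S + 5) = 2*(5 + S) = 10 + 2*S)
N = -380 (N = ((10 + 2*38) - 891) + 425 = ((10 + 76) - 891) + 425 = (86 - 891) + 425 = -805 + 425 = -380)
(n(6, 6)*(-133) - 3814)/(N + W(-39, -33)) = ((2*6)*(-133) - 3814)/(-380 - 33) = (12*(-133) - 3814)/(-413) = (-1596 - 3814)*(-1/413) = -5410*(-1/413) = 5410/413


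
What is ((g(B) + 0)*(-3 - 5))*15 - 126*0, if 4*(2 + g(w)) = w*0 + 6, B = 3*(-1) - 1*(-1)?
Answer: 60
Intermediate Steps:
B = -2 (B = -3 + 1 = -2)
g(w) = -½ (g(w) = -2 + (w*0 + 6)/4 = -2 + (0 + 6)/4 = -2 + (¼)*6 = -2 + 3/2 = -½)
((g(B) + 0)*(-3 - 5))*15 - 126*0 = ((-½ + 0)*(-3 - 5))*15 - 126*0 = -½*(-8)*15 + 0 = 4*15 + 0 = 60 + 0 = 60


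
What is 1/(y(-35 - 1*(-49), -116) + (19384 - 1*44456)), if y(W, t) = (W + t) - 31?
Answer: -1/25205 ≈ -3.9675e-5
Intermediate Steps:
y(W, t) = -31 + W + t
1/(y(-35 - 1*(-49), -116) + (19384 - 1*44456)) = 1/((-31 + (-35 - 1*(-49)) - 116) + (19384 - 1*44456)) = 1/((-31 + (-35 + 49) - 116) + (19384 - 44456)) = 1/((-31 + 14 - 116) - 25072) = 1/(-133 - 25072) = 1/(-25205) = -1/25205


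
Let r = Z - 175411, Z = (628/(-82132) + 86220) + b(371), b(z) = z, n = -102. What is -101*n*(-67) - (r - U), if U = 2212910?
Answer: 33088847525/20533 ≈ 1.6115e+6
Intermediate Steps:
Z = 1777972846/20533 (Z = (628/(-82132) + 86220) + 371 = (628*(-1/82132) + 86220) + 371 = (-157/20533 + 86220) + 371 = 1770355103/20533 + 371 = 1777972846/20533 ≈ 86591.)
r = -1823741217/20533 (r = 1777972846/20533 - 175411 = -1823741217/20533 ≈ -88820.)
-101*n*(-67) - (r - U) = -101*(-102)*(-67) - (-1823741217/20533 - 1*2212910) = 10302*(-67) - (-1823741217/20533 - 2212910) = -690234 - 1*(-47261422247/20533) = -690234 + 47261422247/20533 = 33088847525/20533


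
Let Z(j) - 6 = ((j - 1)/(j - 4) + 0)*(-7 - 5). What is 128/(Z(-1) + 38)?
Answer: 160/49 ≈ 3.2653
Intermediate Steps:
Z(j) = 6 - 12*(-1 + j)/(-4 + j) (Z(j) = 6 + ((j - 1)/(j - 4) + 0)*(-7 - 5) = 6 + ((-1 + j)/(-4 + j) + 0)*(-12) = 6 + ((-1 + j)/(-4 + j))*(-12) = 6 - 12*(-1 + j)/(-4 + j))
128/(Z(-1) + 38) = 128/(6*(-2 - 1*(-1))/(-4 - 1) + 38) = 128/(6*(-2 + 1)/(-5) + 38) = 128/(6*(-⅕)*(-1) + 38) = 128/(6/5 + 38) = 128/(196/5) = 128*(5/196) = 160/49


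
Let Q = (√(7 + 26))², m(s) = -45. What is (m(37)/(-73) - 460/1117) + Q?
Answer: 2707538/81541 ≈ 33.205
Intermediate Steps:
Q = 33 (Q = (√33)² = 33)
(m(37)/(-73) - 460/1117) + Q = (-45/(-73) - 460/1117) + 33 = (-45*(-1/73) - 460*1/1117) + 33 = (45/73 - 460/1117) + 33 = 16685/81541 + 33 = 2707538/81541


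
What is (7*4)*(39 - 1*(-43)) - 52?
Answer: 2244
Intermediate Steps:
(7*4)*(39 - 1*(-43)) - 52 = 28*(39 + 43) - 52 = 28*82 - 52 = 2296 - 52 = 2244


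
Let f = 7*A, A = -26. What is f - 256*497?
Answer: -127414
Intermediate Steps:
f = -182 (f = 7*(-26) = -182)
f - 256*497 = -182 - 256*497 = -182 - 127232 = -127414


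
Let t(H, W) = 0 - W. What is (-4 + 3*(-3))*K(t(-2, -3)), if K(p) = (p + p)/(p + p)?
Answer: -13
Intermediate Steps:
t(H, W) = -W
K(p) = 1 (K(p) = (2*p)/((2*p)) = (2*p)*(1/(2*p)) = 1)
(-4 + 3*(-3))*K(t(-2, -3)) = (-4 + 3*(-3))*1 = (-4 - 9)*1 = -13*1 = -13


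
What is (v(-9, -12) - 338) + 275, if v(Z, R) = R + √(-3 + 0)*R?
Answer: -75 - 12*I*√3 ≈ -75.0 - 20.785*I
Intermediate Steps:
v(Z, R) = R + I*R*√3 (v(Z, R) = R + √(-3)*R = R + (I*√3)*R = R + I*R*√3)
(v(-9, -12) - 338) + 275 = (-12*(1 + I*√3) - 338) + 275 = ((-12 - 12*I*√3) - 338) + 275 = (-350 - 12*I*√3) + 275 = -75 - 12*I*√3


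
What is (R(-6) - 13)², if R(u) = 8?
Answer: 25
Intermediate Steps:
(R(-6) - 13)² = (8 - 13)² = (-5)² = 25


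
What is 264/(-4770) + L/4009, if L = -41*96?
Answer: -3305516/3187155 ≈ -1.0371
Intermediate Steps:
L = -3936
264/(-4770) + L/4009 = 264/(-4770) - 3936/4009 = 264*(-1/4770) - 3936*1/4009 = -44/795 - 3936/4009 = -3305516/3187155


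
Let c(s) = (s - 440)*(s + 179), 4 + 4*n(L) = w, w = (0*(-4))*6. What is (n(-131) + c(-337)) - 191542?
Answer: -68777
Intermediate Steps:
w = 0 (w = 0*6 = 0)
n(L) = -1 (n(L) = -1 + (1/4)*0 = -1 + 0 = -1)
c(s) = (-440 + s)*(179 + s)
(n(-131) + c(-337)) - 191542 = (-1 + (-78760 + (-337)**2 - 261*(-337))) - 191542 = (-1 + (-78760 + 113569 + 87957)) - 191542 = (-1 + 122766) - 191542 = 122765 - 191542 = -68777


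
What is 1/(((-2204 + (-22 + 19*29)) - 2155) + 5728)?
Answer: 1/1898 ≈ 0.00052687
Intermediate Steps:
1/(((-2204 + (-22 + 19*29)) - 2155) + 5728) = 1/(((-2204 + (-22 + 551)) - 2155) + 5728) = 1/(((-2204 + 529) - 2155) + 5728) = 1/((-1675 - 2155) + 5728) = 1/(-3830 + 5728) = 1/1898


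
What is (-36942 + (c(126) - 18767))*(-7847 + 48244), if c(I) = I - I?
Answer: -2250476473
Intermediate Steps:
c(I) = 0
(-36942 + (c(126) - 18767))*(-7847 + 48244) = (-36942 + (0 - 18767))*(-7847 + 48244) = (-36942 - 18767)*40397 = -55709*40397 = -2250476473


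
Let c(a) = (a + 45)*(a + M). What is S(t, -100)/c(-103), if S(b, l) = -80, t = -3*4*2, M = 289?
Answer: 20/2697 ≈ 0.0074156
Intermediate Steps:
c(a) = (45 + a)*(289 + a) (c(a) = (a + 45)*(a + 289) = (45 + a)*(289 + a))
t = -24 (t = -12*2 = -24)
S(t, -100)/c(-103) = -80/(13005 + (-103)² + 334*(-103)) = -80/(13005 + 10609 - 34402) = -80/(-10788) = -80*(-1/10788) = 20/2697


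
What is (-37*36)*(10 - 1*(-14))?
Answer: -31968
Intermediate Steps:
(-37*36)*(10 - 1*(-14)) = -1332*(10 + 14) = -1332*24 = -31968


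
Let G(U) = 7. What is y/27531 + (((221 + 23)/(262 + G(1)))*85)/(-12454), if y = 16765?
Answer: 3970990675/6588022779 ≈ 0.60276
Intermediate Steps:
y/27531 + (((221 + 23)/(262 + G(1)))*85)/(-12454) = 16765/27531 + (((221 + 23)/(262 + 7))*85)/(-12454) = 16765*(1/27531) + ((244/269)*85)*(-1/12454) = 2395/3933 + ((244*(1/269))*85)*(-1/12454) = 2395/3933 + ((244/269)*85)*(-1/12454) = 2395/3933 + (20740/269)*(-1/12454) = 2395/3933 - 10370/1675063 = 3970990675/6588022779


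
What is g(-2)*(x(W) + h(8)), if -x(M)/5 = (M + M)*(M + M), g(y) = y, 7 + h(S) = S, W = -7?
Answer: 1958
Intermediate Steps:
h(S) = -7 + S
x(M) = -20*M² (x(M) = -5*(M + M)*(M + M) = -5*2*M*2*M = -20*M²)
g(-2)*(x(W) + h(8)) = -2*(-20*(-7)² + (-7 + 8)) = -2*(-20*49 + 1) = -2*(-980 + 1) = -2*(-979) = 1958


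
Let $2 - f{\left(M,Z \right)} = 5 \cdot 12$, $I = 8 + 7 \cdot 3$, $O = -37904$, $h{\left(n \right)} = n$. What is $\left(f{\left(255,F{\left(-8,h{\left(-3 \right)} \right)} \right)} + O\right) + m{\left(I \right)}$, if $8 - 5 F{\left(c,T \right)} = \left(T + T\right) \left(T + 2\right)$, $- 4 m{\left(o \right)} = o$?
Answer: $- \frac{151877}{4} \approx -37969.0$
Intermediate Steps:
$I = 29$ ($I = 8 + 21 = 29$)
$m{\left(o \right)} = - \frac{o}{4}$
$F{\left(c,T \right)} = \frac{8}{5} - \frac{2 T \left(2 + T\right)}{5}$ ($F{\left(c,T \right)} = \frac{8}{5} - \frac{\left(T + T\right) \left(T + 2\right)}{5} = \frac{8}{5} - \frac{2 T \left(2 + T\right)}{5}$)
$f{\left(M,Z \right)} = -58$ ($f{\left(M,Z \right)} = 2 - 5 \cdot 12 = 2 - 60 = -58$)
$\left(f{\left(255,F{\left(-8,h{\left(-3 \right)} \right)} \right)} + O\right) + m{\left(I \right)} = \left(-58 - 37904\right) - \frac{29}{4} = -37962 - \frac{29}{4} = - \frac{151877}{4}$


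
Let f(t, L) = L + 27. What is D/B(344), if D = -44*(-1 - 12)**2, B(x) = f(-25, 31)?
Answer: -3718/29 ≈ -128.21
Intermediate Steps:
f(t, L) = 27 + L
B(x) = 58 (B(x) = 27 + 31 = 58)
D = -7436 (D = -44*(-13)**2 = -44*169 = -7436)
D/B(344) = -7436/58 = -7436*1/58 = -3718/29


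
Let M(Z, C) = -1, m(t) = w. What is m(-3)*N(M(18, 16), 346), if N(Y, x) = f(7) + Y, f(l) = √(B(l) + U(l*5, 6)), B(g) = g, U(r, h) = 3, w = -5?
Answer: 5 - 5*√10 ≈ -10.811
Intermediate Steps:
m(t) = -5
f(l) = √(3 + l) (f(l) = √(l + 3) = √(3 + l))
N(Y, x) = Y + √10 (N(Y, x) = √(3 + 7) + Y = √10 + Y = Y + √10)
m(-3)*N(M(18, 16), 346) = -5*(-1 + √10) = 5 - 5*√10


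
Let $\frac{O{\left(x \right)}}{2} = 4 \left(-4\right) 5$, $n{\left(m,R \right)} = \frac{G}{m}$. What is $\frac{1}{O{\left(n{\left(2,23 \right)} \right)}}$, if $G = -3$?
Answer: $- \frac{1}{160} \approx -0.00625$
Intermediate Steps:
$n{\left(m,R \right)} = - \frac{3}{m}$
$O{\left(x \right)} = -160$ ($O{\left(x \right)} = 2 \cdot 4 \left(-4\right) 5 = 2 \left(\left(-16\right) 5\right) = 2 \left(-80\right) = -160$)
$\frac{1}{O{\left(n{\left(2,23 \right)} \right)}} = \frac{1}{-160} = - \frac{1}{160}$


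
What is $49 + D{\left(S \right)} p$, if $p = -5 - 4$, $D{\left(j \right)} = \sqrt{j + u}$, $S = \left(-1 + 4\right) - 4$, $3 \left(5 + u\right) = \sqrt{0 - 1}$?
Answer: $49 - 3 \sqrt{-54 + 3 i} \approx 48.388 - 22.054 i$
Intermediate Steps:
$u = -5 + \frac{i}{3}$ ($u = -5 + \frac{\sqrt{0 - 1}}{3} = -5 + \frac{\sqrt{-1}}{3} = -5 + \frac{i}{3} \approx -5.0 + 0.33333 i$)
$S = -1$ ($S = 3 - 4 = -1$)
$D{\left(j \right)} = \sqrt{-5 + j + \frac{i}{3}}$ ($D{\left(j \right)} = \sqrt{j - \left(5 - \frac{i}{3}\right)} = \sqrt{-5 + j + \frac{i}{3}}$)
$p = -9$ ($p = -5 - 4 = -9$)
$49 + D{\left(S \right)} p = 49 + \frac{\sqrt{-45 + 3 i + 9 \left(-1\right)}}{3} \left(-9\right) = 49 + \frac{\sqrt{-45 + 3 i - 9}}{3} \left(-9\right) = 49 + \frac{\sqrt{-54 + 3 i}}{3} \left(-9\right) = 49 - 3 \sqrt{-54 + 3 i}$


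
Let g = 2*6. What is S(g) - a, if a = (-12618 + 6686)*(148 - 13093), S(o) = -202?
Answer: -76789942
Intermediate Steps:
g = 12
a = 76789740 (a = -5932*(-12945) = 76789740)
S(g) - a = -202 - 1*76789740 = -202 - 76789740 = -76789942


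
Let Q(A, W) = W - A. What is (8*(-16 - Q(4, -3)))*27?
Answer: -1944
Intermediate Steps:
(8*(-16 - Q(4, -3)))*27 = (8*(-16 - (-3 - 1*4)))*27 = (8*(-16 - (-3 - 4)))*27 = (8*(-16 - 1*(-7)))*27 = (8*(-16 + 7))*27 = (8*(-9))*27 = -72*27 = -1944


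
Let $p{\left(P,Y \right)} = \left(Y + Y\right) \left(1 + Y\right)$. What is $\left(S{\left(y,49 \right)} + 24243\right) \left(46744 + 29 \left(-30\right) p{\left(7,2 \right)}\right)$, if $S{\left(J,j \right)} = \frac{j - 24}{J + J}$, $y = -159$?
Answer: $\frac{139938287848}{159} \approx 8.8011 \cdot 10^{8}$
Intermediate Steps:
$p{\left(P,Y \right)} = 2 Y \left(1 + Y\right)$
$S{\left(J,j \right)} = \frac{-24 + j}{2 J}$
$\left(S{\left(y,49 \right)} + 24243\right) \left(46744 + 29 \left(-30\right) p{\left(7,2 \right)}\right) = \left(\frac{-24 + 49}{2 \left(-159\right)} + 24243\right) \left(46744 + 29 \left(-30\right) 2 \cdot 2 \left(1 + 2\right)\right) = \left(\frac{1}{2} \left(- \frac{1}{159}\right) 25 + 24243\right) \left(46744 - 870 \cdot 2 \cdot 2 \cdot 3\right) = \left(- \frac{25}{318} + 24243\right) \left(46744 - 10440\right) = \frac{7709249 \left(46744 - 10440\right)}{318} = \frac{7709249}{318} \cdot 36304 = \frac{139938287848}{159}$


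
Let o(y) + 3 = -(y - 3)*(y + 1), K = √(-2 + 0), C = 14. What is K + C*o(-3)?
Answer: -210 + I*√2 ≈ -210.0 + 1.4142*I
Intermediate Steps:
K = I*√2 (K = √(-2) = I*√2 ≈ 1.4142*I)
o(y) = -3 - (1 + y)*(-3 + y) (o(y) = -3 - (y - 3)*(y + 1) = -3 - (-3 + y)*(1 + y) = -3 - (1 + y)*(-3 + y))
K + C*o(-3) = I*√2 + 14*(-3*(2 - 1*(-3))) = I*√2 + 14*(-3*(2 + 3)) = I*√2 + 14*(-3*5) = I*√2 + 14*(-15) = I*√2 - 210 = -210 + I*√2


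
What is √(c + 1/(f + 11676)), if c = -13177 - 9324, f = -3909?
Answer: 13*I*√892440382/2589 ≈ 150.0*I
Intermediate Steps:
c = -22501
√(c + 1/(f + 11676)) = √(-22501 + 1/(-3909 + 11676)) = √(-22501 + 1/7767) = √(-174765266/7767) = 13*I*√892440382/2589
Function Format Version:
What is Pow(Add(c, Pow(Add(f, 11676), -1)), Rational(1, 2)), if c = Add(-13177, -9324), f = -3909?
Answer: Mul(Rational(13, 2589), I, Pow(892440382, Rational(1, 2))) ≈ Mul(150.00, I)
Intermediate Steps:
c = -22501
Pow(Add(c, Pow(Add(f, 11676), -1)), Rational(1, 2)) = Pow(Add(-22501, Pow(Add(-3909, 11676), -1)), Rational(1, 2)) = Pow(Add(-22501, Pow(7767, -1)), Rational(1, 2)) = Pow(Add(-22501, Rational(1, 7767)), Rational(1, 2)) = Pow(Rational(-174765266, 7767), Rational(1, 2)) = Mul(Rational(13, 2589), I, Pow(892440382, Rational(1, 2)))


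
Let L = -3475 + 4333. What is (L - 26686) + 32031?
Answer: 6203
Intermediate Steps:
L = 858
(L - 26686) + 32031 = (858 - 26686) + 32031 = -25828 + 32031 = 6203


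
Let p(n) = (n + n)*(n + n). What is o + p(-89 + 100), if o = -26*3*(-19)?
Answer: 1966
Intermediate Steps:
p(n) = 4*n² (p(n) = (2*n)*(2*n) = 4*n²)
o = 1482 (o = -78*(-19) = 1482)
o + p(-89 + 100) = 1482 + 4*(-89 + 100)² = 1482 + 4*11² = 1482 + 4*121 = 1482 + 484 = 1966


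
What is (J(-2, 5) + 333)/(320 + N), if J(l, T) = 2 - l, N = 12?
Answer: 337/332 ≈ 1.0151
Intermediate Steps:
(J(-2, 5) + 333)/(320 + N) = ((2 - 1*(-2)) + 333)/(320 + 12) = ((2 + 2) + 333)/332 = (4 + 333)*(1/332) = 337*(1/332) = 337/332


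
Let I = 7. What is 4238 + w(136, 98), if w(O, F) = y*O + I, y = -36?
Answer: -651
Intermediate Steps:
w(O, F) = 7 - 36*O (w(O, F) = -36*O + 7 = 7 - 36*O)
4238 + w(136, 98) = 4238 + (7 - 36*136) = 4238 + (7 - 4896) = 4238 - 4889 = -651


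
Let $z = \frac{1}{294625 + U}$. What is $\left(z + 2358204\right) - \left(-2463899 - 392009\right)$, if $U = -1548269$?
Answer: $\frac{6536640224127}{1253644} \approx 5.2141 \cdot 10^{6}$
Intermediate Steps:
$z = - \frac{1}{1253644}$ ($z = \frac{1}{294625 - 1548269} = \frac{1}{-1253644} = - \frac{1}{1253644} \approx -7.9767 \cdot 10^{-7}$)
$\left(z + 2358204\right) - \left(-2463899 - 392009\right) = \left(- \frac{1}{1253644} + 2358204\right) - \left(-2463899 - 392009\right) = \frac{2956348295375}{1253644} - \left(-2463899 - 392009\right) = \frac{2956348295375}{1253644} - -2855908 = \frac{2956348295375}{1253644} + 2855908 = \frac{6536640224127}{1253644}$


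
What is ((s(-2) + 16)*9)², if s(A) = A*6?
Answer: 1296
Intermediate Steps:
s(A) = 6*A
((s(-2) + 16)*9)² = ((6*(-2) + 16)*9)² = ((-12 + 16)*9)² = (4*9)² = 36² = 1296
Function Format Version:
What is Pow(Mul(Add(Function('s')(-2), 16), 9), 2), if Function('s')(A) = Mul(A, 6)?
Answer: 1296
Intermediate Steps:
Function('s')(A) = Mul(6, A)
Pow(Mul(Add(Function('s')(-2), 16), 9), 2) = Pow(Mul(Add(Mul(6, -2), 16), 9), 2) = Pow(Mul(Add(-12, 16), 9), 2) = Pow(Mul(4, 9), 2) = Pow(36, 2) = 1296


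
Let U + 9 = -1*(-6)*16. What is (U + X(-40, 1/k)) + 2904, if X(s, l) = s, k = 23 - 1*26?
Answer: 2951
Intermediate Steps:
k = -3 (k = 23 - 26 = -3)
U = 87 (U = -9 - 1*(-6)*16 = -9 + 6*16 = -9 + 96 = 87)
(U + X(-40, 1/k)) + 2904 = (87 - 40) + 2904 = 47 + 2904 = 2951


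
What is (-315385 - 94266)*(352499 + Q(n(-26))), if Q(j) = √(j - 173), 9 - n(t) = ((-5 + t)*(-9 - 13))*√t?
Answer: -144401567849 - 409651*√(-164 - 682*I*√26) ≈ -1.4442e+11 + 1.7489e+7*I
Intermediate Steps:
n(t) = 9 - √t*(110 - 22*t) (n(t) = 9 - (-5 + t)*(-9 - 13)*√t = 9 - (-5 + t)*(-22)*√t = 9 - (110 - 22*t)*√t = 9 - √t*(110 - 22*t))
Q(j) = √(-173 + j)
(-315385 - 94266)*(352499 + Q(n(-26))) = (-315385 - 94266)*(352499 + √(-173 + (9 - 110*I*√26 + 22*(-26)^(3/2)))) = -409651*(352499 + √(-173 + (9 - 110*I*√26 + 22*(-26*I*√26)))) = -409651*(352499 + √(-173 + (9 - 110*I*√26 - 572*I*√26))) = -409651*(352499 + √(-173 + (9 - 682*I*√26))) = -409651*(352499 + √(-164 - 682*I*√26)) = -144401567849 - 409651*√(-164 - 682*I*√26)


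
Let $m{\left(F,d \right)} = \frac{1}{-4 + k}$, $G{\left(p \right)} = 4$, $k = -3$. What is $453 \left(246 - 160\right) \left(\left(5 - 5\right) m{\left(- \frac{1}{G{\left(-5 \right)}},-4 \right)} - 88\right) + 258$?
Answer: $-3428046$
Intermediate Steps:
$m{\left(F,d \right)} = - \frac{1}{7}$ ($m{\left(F,d \right)} = \frac{1}{-4 - 3} = \frac{1}{-7} = - \frac{1}{7}$)
$453 \left(246 - 160\right) \left(\left(5 - 5\right) m{\left(- \frac{1}{G{\left(-5 \right)}},-4 \right)} - 88\right) + 258 = 453 \left(246 - 160\right) \left(\left(5 - 5\right) \left(- \frac{1}{7}\right) - 88\right) + 258 = 453 \cdot 86 \left(0 \left(- \frac{1}{7}\right) - 88\right) + 258 = 453 \cdot 86 \left(0 - 88\right) + 258 = 453 \cdot 86 \left(-88\right) + 258 = 453 \left(-7568\right) + 258 = -3428304 + 258 = -3428046$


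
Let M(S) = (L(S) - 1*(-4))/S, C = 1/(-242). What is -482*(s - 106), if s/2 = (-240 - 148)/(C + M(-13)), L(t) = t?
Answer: 1287318852/2165 ≈ 5.9460e+5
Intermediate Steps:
C = -1/242 ≈ -0.0041322
M(S) = (4 + S)/S (M(S) = (S - 1*(-4))/S = (S + 4)/S = (4 + S)/S)
s = -2441296/2165 (s = 2*((-240 - 148)/(-1/242 + (4 - 13)/(-13))) = 2*(-388/(-1/242 - 1/13*(-9))) = 2*(-388/(-1/242 + 9/13)) = 2*(-388/2165/3146) = 2*(-388*3146/2165) = 2*(-1220648/2165) = -2441296/2165 ≈ -1127.6)
-482*(s - 106) = -482*(-2441296/2165 - 106) = -482*(-2670786/2165) = 1287318852/2165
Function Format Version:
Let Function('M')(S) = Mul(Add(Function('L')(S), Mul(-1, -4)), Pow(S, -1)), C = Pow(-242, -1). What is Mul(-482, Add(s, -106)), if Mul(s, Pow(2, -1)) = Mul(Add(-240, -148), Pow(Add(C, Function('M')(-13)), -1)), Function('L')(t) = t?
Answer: Rational(1287318852, 2165) ≈ 5.9460e+5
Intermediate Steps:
C = Rational(-1, 242) ≈ -0.0041322
Function('M')(S) = Mul(Pow(S, -1), Add(4, S)) (Function('M')(S) = Mul(Add(S, Mul(-1, -4)), Pow(S, -1)) = Mul(Add(S, 4), Pow(S, -1)) = Mul(Add(4, S), Pow(S, -1)) = Mul(Pow(S, -1), Add(4, S)))
s = Rational(-2441296, 2165) (s = Mul(2, Mul(Add(-240, -148), Pow(Add(Rational(-1, 242), Mul(Pow(-13, -1), Add(4, -13))), -1))) = Mul(2, Mul(-388, Pow(Add(Rational(-1, 242), Mul(Rational(-1, 13), -9)), -1))) = Mul(2, Mul(-388, Pow(Add(Rational(-1, 242), Rational(9, 13)), -1))) = Mul(2, Mul(-388, Pow(Rational(2165, 3146), -1))) = Mul(2, Mul(-388, Rational(3146, 2165))) = Mul(2, Rational(-1220648, 2165)) = Rational(-2441296, 2165) ≈ -1127.6)
Mul(-482, Add(s, -106)) = Mul(-482, Add(Rational(-2441296, 2165), -106)) = Mul(-482, Rational(-2670786, 2165)) = Rational(1287318852, 2165)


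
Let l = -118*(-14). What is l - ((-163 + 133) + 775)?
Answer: 907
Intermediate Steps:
l = 1652
l - ((-163 + 133) + 775) = 1652 - ((-163 + 133) + 775) = 1652 - (-30 + 775) = 1652 - 1*745 = 1652 - 745 = 907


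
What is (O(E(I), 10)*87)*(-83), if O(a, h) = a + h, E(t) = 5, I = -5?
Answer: -108315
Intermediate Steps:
(O(E(I), 10)*87)*(-83) = ((5 + 10)*87)*(-83) = (15*87)*(-83) = 1305*(-83) = -108315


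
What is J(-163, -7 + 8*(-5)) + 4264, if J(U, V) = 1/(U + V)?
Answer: 895439/210 ≈ 4264.0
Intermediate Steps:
J(-163, -7 + 8*(-5)) + 4264 = 1/(-163 + (-7 + 8*(-5))) + 4264 = 1/(-163 + (-7 - 40)) + 4264 = 1/(-163 - 47) + 4264 = 1/(-210) + 4264 = -1/210 + 4264 = 895439/210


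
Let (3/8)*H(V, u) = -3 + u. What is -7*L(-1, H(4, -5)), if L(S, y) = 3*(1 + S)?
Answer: 0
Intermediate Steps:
H(V, u) = -8 + 8*u/3 (H(V, u) = 8*(-3 + u)/3 = -8 + 8*u/3)
L(S, y) = 3 + 3*S
-7*L(-1, H(4, -5)) = -7*(3 + 3*(-1)) = -7*(3 - 3) = -7*0 = 0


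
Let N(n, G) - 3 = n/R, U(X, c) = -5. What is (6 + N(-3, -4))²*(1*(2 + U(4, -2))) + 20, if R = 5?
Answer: -4792/25 ≈ -191.68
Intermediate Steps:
N(n, G) = 3 + n/5
(6 + N(-3, -4))²*(1*(2 + U(4, -2))) + 20 = (6 + (3 + (⅕)*(-3)))²*(1*(2 - 5)) + 20 = (6 + (3 - ⅗))²*(1*(-3)) + 20 = (6 + 12/5)²*(-3) + 20 = (42/5)²*(-3) + 20 = (1764/25)*(-3) + 20 = -5292/25 + 20 = -4792/25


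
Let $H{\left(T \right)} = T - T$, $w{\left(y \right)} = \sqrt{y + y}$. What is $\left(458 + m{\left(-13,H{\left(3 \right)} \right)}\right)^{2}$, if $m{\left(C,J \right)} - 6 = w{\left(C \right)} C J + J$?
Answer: $215296$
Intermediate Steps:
$w{\left(y \right)} = \sqrt{2} \sqrt{y}$ ($w{\left(y \right)} = \sqrt{2 y} = \sqrt{2} \sqrt{y}$)
$H{\left(T \right)} = 0$
$m{\left(C,J \right)} = 6 + J + J \sqrt{2} C^{\frac{3}{2}}$ ($m{\left(C,J \right)} = 6 + \left(\sqrt{2} \sqrt{C} C J + J\right) = 6 + \left(\sqrt{2} C^{\frac{3}{2}} J + J\right) = 6 + \left(J \sqrt{2} C^{\frac{3}{2}} + J\right) = 6 + \left(J + J \sqrt{2} C^{\frac{3}{2}}\right) = 6 + J + J \sqrt{2} C^{\frac{3}{2}}$)
$\left(458 + m{\left(-13,H{\left(3 \right)} \right)}\right)^{2} = \left(458 + \left(6 + 0 + 0 \sqrt{2} \left(-13\right)^{\frac{3}{2}}\right)\right)^{2} = \left(458 + \left(6 + 0 + 0 \sqrt{2} \left(- 13 i \sqrt{13}\right)\right)\right)^{2} = \left(458 + \left(6 + 0 + 0\right)\right)^{2} = \left(458 + 6\right)^{2} = 464^{2} = 215296$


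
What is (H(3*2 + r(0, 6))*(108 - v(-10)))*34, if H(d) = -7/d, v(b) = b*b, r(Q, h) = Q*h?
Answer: -952/3 ≈ -317.33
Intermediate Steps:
v(b) = b²
(H(3*2 + r(0, 6))*(108 - v(-10)))*34 = ((-7/(3*2 + 0*6))*(108 - 1*(-10)²))*34 = ((-7/(6 + 0))*(108 - 1*100))*34 = ((-7/6)*(108 - 100))*34 = (-7*⅙*8)*34 = -7/6*8*34 = -28/3*34 = -952/3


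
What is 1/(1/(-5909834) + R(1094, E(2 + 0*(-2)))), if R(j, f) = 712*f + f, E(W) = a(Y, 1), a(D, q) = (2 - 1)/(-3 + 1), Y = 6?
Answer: -2954917/1053427911 ≈ -0.0028051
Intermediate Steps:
a(D, q) = -½ (a(D, q) = 1/(-2) = 1*(-½) = -½)
E(W) = -½
R(j, f) = 713*f
1/(1/(-5909834) + R(1094, E(2 + 0*(-2)))) = 1/(1/(-5909834) + 713*(-½)) = 1/(-1/5909834 - 713/2) = 1/(-1053427911/2954917) = -2954917/1053427911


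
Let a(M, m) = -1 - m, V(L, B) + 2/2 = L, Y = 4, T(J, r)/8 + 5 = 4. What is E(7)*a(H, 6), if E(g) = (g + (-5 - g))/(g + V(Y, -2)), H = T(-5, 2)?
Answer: 7/2 ≈ 3.5000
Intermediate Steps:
T(J, r) = -8 (T(J, r) = -40 + 8*4 = -40 + 32 = -8)
V(L, B) = -1 + L
H = -8
E(g) = -5/(3 + g) (E(g) = (g + (-5 - g))/(g + (-1 + 4)) = -5/(g + 3) = -5/(3 + g))
E(7)*a(H, 6) = (-5/(3 + 7))*(-1 - 1*6) = (-5/10)*(-1 - 6) = -5*1/10*(-7) = -1/2*(-7) = 7/2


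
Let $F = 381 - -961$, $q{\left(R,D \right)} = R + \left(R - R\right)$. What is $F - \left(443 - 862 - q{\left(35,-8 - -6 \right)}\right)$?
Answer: $1796$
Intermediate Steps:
$q{\left(R,D \right)} = R$ ($q{\left(R,D \right)} = R + 0 = R$)
$F = 1342$ ($F = 381 + 961 = 1342$)
$F - \left(443 - 862 - q{\left(35,-8 - -6 \right)}\right) = 1342 + \left(35 - \left(443 - 862\right)\right) = 1342 + \left(35 - -419\right) = 1342 + \left(35 + 419\right) = 1342 + 454 = 1796$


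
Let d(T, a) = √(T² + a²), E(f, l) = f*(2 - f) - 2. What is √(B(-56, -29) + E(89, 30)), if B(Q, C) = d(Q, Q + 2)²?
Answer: I*√1693 ≈ 41.146*I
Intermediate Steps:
E(f, l) = -2 + f*(2 - f)
B(Q, C) = Q² + (2 + Q)² (B(Q, C) = (√(Q² + (Q + 2)²))² = (√(Q² + (2 + Q)²))² = Q² + (2 + Q)²)
√(B(-56, -29) + E(89, 30)) = √(((-56)² + (2 - 56)²) + (-2 - 1*89² + 2*89)) = √((3136 + (-54)²) + (-2 - 1*7921 + 178)) = √((3136 + 2916) + (-2 - 7921 + 178)) = √(6052 - 7745) = √(-1693) = I*√1693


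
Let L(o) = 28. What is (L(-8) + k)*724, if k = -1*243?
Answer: -155660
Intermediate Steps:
k = -243
(L(-8) + k)*724 = (28 - 243)*724 = -215*724 = -155660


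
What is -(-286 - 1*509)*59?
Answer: 46905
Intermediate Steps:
-(-286 - 1*509)*59 = -(-286 - 509)*59 = -(-795)*59 = -1*(-46905) = 46905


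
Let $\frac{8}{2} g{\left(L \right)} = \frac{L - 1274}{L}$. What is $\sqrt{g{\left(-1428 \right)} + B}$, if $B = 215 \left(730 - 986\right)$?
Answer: $\frac{i \sqrt{2290524954}}{204} \approx 234.6 i$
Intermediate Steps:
$g{\left(L \right)} = \frac{-1274 + L}{4 L}$ ($g{\left(L \right)} = \frac{\left(L - 1274\right) \frac{1}{L}}{4} = \frac{\left(-1274 + L\right) \frac{1}{L}}{4} = \frac{\frac{1}{L} \left(-1274 + L\right)}{4} = \frac{-1274 + L}{4 L}$)
$B = -55040$ ($B = 215 \left(-256\right) = -55040$)
$\sqrt{g{\left(-1428 \right)} + B} = \sqrt{\frac{-1274 - 1428}{4 \left(-1428\right)} - 55040} = \sqrt{\frac{1}{4} \left(- \frac{1}{1428}\right) \left(-2702\right) - 55040} = \sqrt{\frac{193}{408} - 55040} = \sqrt{- \frac{22456127}{408}} = \frac{i \sqrt{2290524954}}{204}$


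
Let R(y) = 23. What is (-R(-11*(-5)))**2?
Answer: 529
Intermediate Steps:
(-R(-11*(-5)))**2 = (-1*23)**2 = (-23)**2 = 529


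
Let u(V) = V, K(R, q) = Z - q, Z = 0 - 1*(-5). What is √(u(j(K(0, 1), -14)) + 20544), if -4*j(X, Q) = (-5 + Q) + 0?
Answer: √82195/2 ≈ 143.35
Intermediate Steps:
Z = 5 (Z = 0 + 5 = 5)
K(R, q) = 5 - q
j(X, Q) = 5/4 - Q/4 (j(X, Q) = -((-5 + Q) + 0)/4 = -(-5 + Q)/4 = 5/4 - Q/4)
√(u(j(K(0, 1), -14)) + 20544) = √((5/4 - ¼*(-14)) + 20544) = √((5/4 + 7/2) + 20544) = √(19/4 + 20544) = √(82195/4) = √82195/2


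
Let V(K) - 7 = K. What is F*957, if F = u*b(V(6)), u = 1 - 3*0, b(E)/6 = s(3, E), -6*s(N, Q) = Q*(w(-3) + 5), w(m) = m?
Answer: -24882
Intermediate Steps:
V(K) = 7 + K
s(N, Q) = -Q/3 (s(N, Q) = -Q*(-3 + 5)/6 = -Q*2/6 = -Q/3)
b(E) = -2*E (b(E) = 6*(-E/3) = -2*E)
u = 1 (u = 1 + 0 = 1)
F = -26 (F = 1*(-2*(7 + 6)) = 1*(-2*13) = 1*(-26) = -26)
F*957 = -26*957 = -24882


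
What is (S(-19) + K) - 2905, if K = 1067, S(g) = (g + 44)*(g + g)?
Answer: -2788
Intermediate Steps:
S(g) = 2*g*(44 + g) (S(g) = (44 + g)*(2*g) = 2*g*(44 + g))
(S(-19) + K) - 2905 = (2*(-19)*(44 - 19) + 1067) - 2905 = (2*(-19)*25 + 1067) - 2905 = (-950 + 1067) - 2905 = 117 - 2905 = -2788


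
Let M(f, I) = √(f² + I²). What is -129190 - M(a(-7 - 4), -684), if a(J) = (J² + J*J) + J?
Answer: -129190 - 3*√57913 ≈ -1.2991e+5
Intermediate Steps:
a(J) = J + 2*J² (a(J) = (J² + J²) + J = 2*J² + J = J + 2*J²)
M(f, I) = √(I² + f²)
-129190 - M(a(-7 - 4), -684) = -129190 - √((-684)² + ((-7 - 4)*(1 + 2*(-7 - 4)))²) = -129190 - √(467856 + (-11*(1 + 2*(-11)))²) = -129190 - √(467856 + (-11*(1 - 22))²) = -129190 - √(467856 + (-11*(-21))²) = -129190 - √(467856 + 231²) = -129190 - √(467856 + 53361) = -129190 - √521217 = -129190 - 3*√57913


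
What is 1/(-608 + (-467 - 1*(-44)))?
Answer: -1/1031 ≈ -0.00096993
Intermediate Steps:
1/(-608 + (-467 - 1*(-44))) = 1/(-608 + (-467 + 44)) = 1/(-608 - 423) = 1/(-1031) = -1/1031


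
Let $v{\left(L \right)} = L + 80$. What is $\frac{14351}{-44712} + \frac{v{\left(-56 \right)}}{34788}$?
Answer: $- \frac{41514125}{129620088} \approx -0.32028$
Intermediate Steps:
$v{\left(L \right)} = 80 + L$
$\frac{14351}{-44712} + \frac{v{\left(-56 \right)}}{34788} = \frac{14351}{-44712} + \frac{80 - 56}{34788} = 14351 \left(- \frac{1}{44712}\right) + 24 \cdot \frac{1}{34788} = - \frac{14351}{44712} + \frac{2}{2899} = - \frac{41514125}{129620088}$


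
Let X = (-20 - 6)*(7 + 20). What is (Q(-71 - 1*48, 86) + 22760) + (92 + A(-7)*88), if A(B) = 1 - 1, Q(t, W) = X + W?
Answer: 22236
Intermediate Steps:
X = -702 (X = -26*27 = -702)
Q(t, W) = -702 + W
A(B) = 0
(Q(-71 - 1*48, 86) + 22760) + (92 + A(-7)*88) = ((-702 + 86) + 22760) + (92 + 0*88) = (-616 + 22760) + (92 + 0) = 22144 + 92 = 22236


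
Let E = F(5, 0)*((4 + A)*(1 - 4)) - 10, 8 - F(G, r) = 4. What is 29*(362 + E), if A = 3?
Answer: 7772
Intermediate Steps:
F(G, r) = 4 (F(G, r) = 8 - 1*4 = 8 - 4 = 4)
E = -94 (E = 4*((4 + 3)*(1 - 4)) - 10 = 4*(7*(-3)) - 10 = 4*(-21) - 10 = -84 - 10 = -94)
29*(362 + E) = 29*(362 - 94) = 29*268 = 7772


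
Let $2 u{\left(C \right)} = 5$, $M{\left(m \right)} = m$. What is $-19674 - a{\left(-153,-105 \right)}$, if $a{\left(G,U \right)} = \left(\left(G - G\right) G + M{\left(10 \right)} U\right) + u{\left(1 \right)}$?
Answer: $- \frac{37253}{2} \approx -18627.0$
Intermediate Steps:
$u{\left(C \right)} = \frac{5}{2}$ ($u{\left(C \right)} = \frac{1}{2} \cdot 5 = \frac{5}{2}$)
$a{\left(G,U \right)} = \frac{5}{2} + 10 U$ ($a{\left(G,U \right)} = \left(\left(G - G\right) G + 10 U\right) + \frac{5}{2} = \left(0 G + 10 U\right) + \frac{5}{2} = \left(0 + 10 U\right) + \frac{5}{2} = 10 U + \frac{5}{2} = \frac{5}{2} + 10 U$)
$-19674 - a{\left(-153,-105 \right)} = -19674 - \left(\frac{5}{2} + 10 \left(-105\right)\right) = -19674 - \left(\frac{5}{2} - 1050\right) = -19674 - - \frac{2095}{2} = -19674 + \frac{2095}{2} = - \frac{37253}{2}$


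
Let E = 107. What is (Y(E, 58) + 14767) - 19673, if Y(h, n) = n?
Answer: -4848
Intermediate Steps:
(Y(E, 58) + 14767) - 19673 = (58 + 14767) - 19673 = 14825 - 19673 = -4848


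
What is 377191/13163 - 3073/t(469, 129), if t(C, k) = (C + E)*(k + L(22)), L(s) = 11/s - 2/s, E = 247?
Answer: 383997925277/13416071838 ≈ 28.622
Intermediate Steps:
L(s) = 9/s
t(C, k) = (247 + C)*(9/22 + k) (t(C, k) = (C + 247)*(k + 9/22) = (247 + C)*(k + 9*(1/22)) = (247 + C)*(k + 9/22) = (247 + C)*(9/22 + k))
377191/13163 - 3073/t(469, 129) = 377191/13163 - 3073/(2223/22 + 247*129 + (9/22)*469 + 469*129) = 377191*(1/13163) - 3073/(2223/22 + 31863 + 4221/22 + 60501) = 377191/13163 - 3073/1019226/11 = 377191/13163 - 3073*11/1019226 = 377191/13163 - 33803/1019226 = 383997925277/13416071838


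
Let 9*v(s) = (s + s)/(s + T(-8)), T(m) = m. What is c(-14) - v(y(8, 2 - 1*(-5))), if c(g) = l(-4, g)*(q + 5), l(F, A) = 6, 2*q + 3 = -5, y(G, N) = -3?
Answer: 196/33 ≈ 5.9394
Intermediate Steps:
q = -4 (q = -3/2 + (½)*(-5) = -3/2 - 5/2 = -4)
v(s) = 2*s/(9*(-8 + s)) (v(s) = ((s + s)/(s - 8))/9 = ((2*s)/(-8 + s))/9 = (2*s/(-8 + s))/9 = 2*s/(9*(-8 + s)))
c(g) = 6 (c(g) = 6*(-4 + 5) = 6*1 = 6)
c(-14) - v(y(8, 2 - 1*(-5))) = 6 - 2*(-3)/(9*(-8 - 3)) = 6 - 2*(-3)/(9*(-11)) = 6 - 2*(-3)*(-1)/(9*11) = 6 - 1*2/33 = 6 - 2/33 = 196/33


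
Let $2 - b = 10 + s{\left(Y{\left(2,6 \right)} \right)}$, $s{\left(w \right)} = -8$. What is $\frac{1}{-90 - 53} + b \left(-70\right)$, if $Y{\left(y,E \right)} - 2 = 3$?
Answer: $- \frac{1}{143} \approx -0.006993$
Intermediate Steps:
$Y{\left(y,E \right)} = 5$ ($Y{\left(y,E \right)} = 2 + 3 = 5$)
$b = 0$ ($b = 2 - \left(10 - 8\right) = 2 - 2 = 0$)
$\frac{1}{-90 - 53} + b \left(-70\right) = \frac{1}{-90 - 53} + 0 \left(-70\right) = \frac{1}{-143} + 0 = - \frac{1}{143} + 0 = - \frac{1}{143}$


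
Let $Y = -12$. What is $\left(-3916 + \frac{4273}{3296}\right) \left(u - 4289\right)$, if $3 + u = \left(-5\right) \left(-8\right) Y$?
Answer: $\frac{15393115559}{824} \approx 1.8681 \cdot 10^{7}$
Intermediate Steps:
$u = -483$ ($u = -3 + \left(-5\right) \left(-8\right) \left(-12\right) = -3 + 40 \left(-12\right) = -3 - 480 = -483$)
$\left(-3916 + \frac{4273}{3296}\right) \left(u - 4289\right) = \left(-3916 + \frac{4273}{3296}\right) \left(-483 - 4289\right) = \left(-3916 + 4273 \cdot \frac{1}{3296}\right) \left(-4772\right) = \left(-3916 + \frac{4273}{3296}\right) \left(-4772\right) = \left(- \frac{12902863}{3296}\right) \left(-4772\right) = \frac{15393115559}{824}$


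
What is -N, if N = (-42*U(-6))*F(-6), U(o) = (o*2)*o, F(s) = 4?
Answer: 12096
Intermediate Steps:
U(o) = 2*o**2 (U(o) = (2*o)*o = 2*o**2)
N = -12096 (N = -84*(-6)**2*4 = -84*36*4 = -42*72*4 = -3024*4 = -12096)
-N = -1*(-12096) = 12096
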